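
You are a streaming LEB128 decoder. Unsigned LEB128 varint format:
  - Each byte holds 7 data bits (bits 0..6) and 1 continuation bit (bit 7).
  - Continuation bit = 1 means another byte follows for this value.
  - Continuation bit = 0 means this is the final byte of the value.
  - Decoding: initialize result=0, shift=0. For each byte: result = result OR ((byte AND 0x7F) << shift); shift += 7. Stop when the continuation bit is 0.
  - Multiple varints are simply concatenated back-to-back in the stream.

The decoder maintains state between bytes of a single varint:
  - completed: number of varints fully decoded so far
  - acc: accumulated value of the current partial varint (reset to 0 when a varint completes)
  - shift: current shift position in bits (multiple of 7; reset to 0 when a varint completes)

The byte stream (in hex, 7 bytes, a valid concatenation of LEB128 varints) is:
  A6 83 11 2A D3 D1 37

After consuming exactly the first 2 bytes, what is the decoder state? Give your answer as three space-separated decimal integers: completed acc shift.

Answer: 0 422 14

Derivation:
byte[0]=0xA6 cont=1 payload=0x26: acc |= 38<<0 -> completed=0 acc=38 shift=7
byte[1]=0x83 cont=1 payload=0x03: acc |= 3<<7 -> completed=0 acc=422 shift=14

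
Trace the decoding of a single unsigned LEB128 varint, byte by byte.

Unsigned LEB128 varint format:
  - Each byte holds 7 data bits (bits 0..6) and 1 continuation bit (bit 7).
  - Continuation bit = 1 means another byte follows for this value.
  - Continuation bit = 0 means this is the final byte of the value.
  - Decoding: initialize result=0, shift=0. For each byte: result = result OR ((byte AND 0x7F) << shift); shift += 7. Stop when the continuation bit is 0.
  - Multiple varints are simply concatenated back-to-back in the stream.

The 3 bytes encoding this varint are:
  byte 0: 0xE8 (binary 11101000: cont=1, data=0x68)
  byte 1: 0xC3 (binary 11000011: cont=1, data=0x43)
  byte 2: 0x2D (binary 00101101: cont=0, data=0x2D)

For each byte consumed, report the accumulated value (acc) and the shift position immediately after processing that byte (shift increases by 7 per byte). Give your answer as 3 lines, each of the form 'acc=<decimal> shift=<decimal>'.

Answer: acc=104 shift=7
acc=8680 shift=14
acc=745960 shift=21

Derivation:
byte 0=0xE8: payload=0x68=104, contrib = 104<<0 = 104; acc -> 104, shift -> 7
byte 1=0xC3: payload=0x43=67, contrib = 67<<7 = 8576; acc -> 8680, shift -> 14
byte 2=0x2D: payload=0x2D=45, contrib = 45<<14 = 737280; acc -> 745960, shift -> 21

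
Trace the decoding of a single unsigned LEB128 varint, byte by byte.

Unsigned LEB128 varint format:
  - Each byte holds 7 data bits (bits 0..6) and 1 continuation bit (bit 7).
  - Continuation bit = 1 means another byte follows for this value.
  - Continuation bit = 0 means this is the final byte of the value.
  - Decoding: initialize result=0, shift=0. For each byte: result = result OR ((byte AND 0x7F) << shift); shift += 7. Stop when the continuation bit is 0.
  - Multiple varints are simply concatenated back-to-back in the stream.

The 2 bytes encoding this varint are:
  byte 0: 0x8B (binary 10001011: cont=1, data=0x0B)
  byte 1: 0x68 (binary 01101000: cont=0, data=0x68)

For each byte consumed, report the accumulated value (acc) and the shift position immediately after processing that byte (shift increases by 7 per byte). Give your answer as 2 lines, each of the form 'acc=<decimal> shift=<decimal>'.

Answer: acc=11 shift=7
acc=13323 shift=14

Derivation:
byte 0=0x8B: payload=0x0B=11, contrib = 11<<0 = 11; acc -> 11, shift -> 7
byte 1=0x68: payload=0x68=104, contrib = 104<<7 = 13312; acc -> 13323, shift -> 14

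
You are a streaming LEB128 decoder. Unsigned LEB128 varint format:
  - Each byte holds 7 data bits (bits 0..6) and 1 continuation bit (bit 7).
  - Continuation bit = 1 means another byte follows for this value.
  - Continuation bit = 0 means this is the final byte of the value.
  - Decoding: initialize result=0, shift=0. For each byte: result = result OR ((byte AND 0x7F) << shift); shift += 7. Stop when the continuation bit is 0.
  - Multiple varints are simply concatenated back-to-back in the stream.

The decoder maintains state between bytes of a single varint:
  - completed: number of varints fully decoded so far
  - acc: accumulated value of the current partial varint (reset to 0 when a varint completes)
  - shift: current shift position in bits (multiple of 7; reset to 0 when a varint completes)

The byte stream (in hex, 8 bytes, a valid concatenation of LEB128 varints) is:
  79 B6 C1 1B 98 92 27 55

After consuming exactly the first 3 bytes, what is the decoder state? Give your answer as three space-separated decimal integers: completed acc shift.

Answer: 1 8374 14

Derivation:
byte[0]=0x79 cont=0 payload=0x79: varint #1 complete (value=121); reset -> completed=1 acc=0 shift=0
byte[1]=0xB6 cont=1 payload=0x36: acc |= 54<<0 -> completed=1 acc=54 shift=7
byte[2]=0xC1 cont=1 payload=0x41: acc |= 65<<7 -> completed=1 acc=8374 shift=14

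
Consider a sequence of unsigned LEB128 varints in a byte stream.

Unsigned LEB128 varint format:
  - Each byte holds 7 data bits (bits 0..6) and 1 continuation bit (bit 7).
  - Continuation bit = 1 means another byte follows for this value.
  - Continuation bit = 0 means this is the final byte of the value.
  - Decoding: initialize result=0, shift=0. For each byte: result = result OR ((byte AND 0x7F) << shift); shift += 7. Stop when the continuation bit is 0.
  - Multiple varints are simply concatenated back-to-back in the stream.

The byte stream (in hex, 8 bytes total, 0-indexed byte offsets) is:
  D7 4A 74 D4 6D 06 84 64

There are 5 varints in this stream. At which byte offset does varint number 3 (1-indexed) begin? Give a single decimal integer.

Answer: 3

Derivation:
  byte[0]=0xD7 cont=1 payload=0x57=87: acc |= 87<<0 -> acc=87 shift=7
  byte[1]=0x4A cont=0 payload=0x4A=74: acc |= 74<<7 -> acc=9559 shift=14 [end]
Varint 1: bytes[0:2] = D7 4A -> value 9559 (2 byte(s))
  byte[2]=0x74 cont=0 payload=0x74=116: acc |= 116<<0 -> acc=116 shift=7 [end]
Varint 2: bytes[2:3] = 74 -> value 116 (1 byte(s))
  byte[3]=0xD4 cont=1 payload=0x54=84: acc |= 84<<0 -> acc=84 shift=7
  byte[4]=0x6D cont=0 payload=0x6D=109: acc |= 109<<7 -> acc=14036 shift=14 [end]
Varint 3: bytes[3:5] = D4 6D -> value 14036 (2 byte(s))
  byte[5]=0x06 cont=0 payload=0x06=6: acc |= 6<<0 -> acc=6 shift=7 [end]
Varint 4: bytes[5:6] = 06 -> value 6 (1 byte(s))
  byte[6]=0x84 cont=1 payload=0x04=4: acc |= 4<<0 -> acc=4 shift=7
  byte[7]=0x64 cont=0 payload=0x64=100: acc |= 100<<7 -> acc=12804 shift=14 [end]
Varint 5: bytes[6:8] = 84 64 -> value 12804 (2 byte(s))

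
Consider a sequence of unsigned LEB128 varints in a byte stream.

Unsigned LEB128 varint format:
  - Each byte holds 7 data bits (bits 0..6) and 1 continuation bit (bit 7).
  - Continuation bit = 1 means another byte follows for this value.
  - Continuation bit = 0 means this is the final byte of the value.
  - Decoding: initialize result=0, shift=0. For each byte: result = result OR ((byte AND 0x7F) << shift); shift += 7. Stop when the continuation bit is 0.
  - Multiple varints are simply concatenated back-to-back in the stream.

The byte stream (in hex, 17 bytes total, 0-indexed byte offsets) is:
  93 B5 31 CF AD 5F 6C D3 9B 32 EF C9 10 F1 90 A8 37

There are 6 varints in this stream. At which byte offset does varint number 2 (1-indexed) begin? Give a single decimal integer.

Answer: 3

Derivation:
  byte[0]=0x93 cont=1 payload=0x13=19: acc |= 19<<0 -> acc=19 shift=7
  byte[1]=0xB5 cont=1 payload=0x35=53: acc |= 53<<7 -> acc=6803 shift=14
  byte[2]=0x31 cont=0 payload=0x31=49: acc |= 49<<14 -> acc=809619 shift=21 [end]
Varint 1: bytes[0:3] = 93 B5 31 -> value 809619 (3 byte(s))
  byte[3]=0xCF cont=1 payload=0x4F=79: acc |= 79<<0 -> acc=79 shift=7
  byte[4]=0xAD cont=1 payload=0x2D=45: acc |= 45<<7 -> acc=5839 shift=14
  byte[5]=0x5F cont=0 payload=0x5F=95: acc |= 95<<14 -> acc=1562319 shift=21 [end]
Varint 2: bytes[3:6] = CF AD 5F -> value 1562319 (3 byte(s))
  byte[6]=0x6C cont=0 payload=0x6C=108: acc |= 108<<0 -> acc=108 shift=7 [end]
Varint 3: bytes[6:7] = 6C -> value 108 (1 byte(s))
  byte[7]=0xD3 cont=1 payload=0x53=83: acc |= 83<<0 -> acc=83 shift=7
  byte[8]=0x9B cont=1 payload=0x1B=27: acc |= 27<<7 -> acc=3539 shift=14
  byte[9]=0x32 cont=0 payload=0x32=50: acc |= 50<<14 -> acc=822739 shift=21 [end]
Varint 4: bytes[7:10] = D3 9B 32 -> value 822739 (3 byte(s))
  byte[10]=0xEF cont=1 payload=0x6F=111: acc |= 111<<0 -> acc=111 shift=7
  byte[11]=0xC9 cont=1 payload=0x49=73: acc |= 73<<7 -> acc=9455 shift=14
  byte[12]=0x10 cont=0 payload=0x10=16: acc |= 16<<14 -> acc=271599 shift=21 [end]
Varint 5: bytes[10:13] = EF C9 10 -> value 271599 (3 byte(s))
  byte[13]=0xF1 cont=1 payload=0x71=113: acc |= 113<<0 -> acc=113 shift=7
  byte[14]=0x90 cont=1 payload=0x10=16: acc |= 16<<7 -> acc=2161 shift=14
  byte[15]=0xA8 cont=1 payload=0x28=40: acc |= 40<<14 -> acc=657521 shift=21
  byte[16]=0x37 cont=0 payload=0x37=55: acc |= 55<<21 -> acc=116000881 shift=28 [end]
Varint 6: bytes[13:17] = F1 90 A8 37 -> value 116000881 (4 byte(s))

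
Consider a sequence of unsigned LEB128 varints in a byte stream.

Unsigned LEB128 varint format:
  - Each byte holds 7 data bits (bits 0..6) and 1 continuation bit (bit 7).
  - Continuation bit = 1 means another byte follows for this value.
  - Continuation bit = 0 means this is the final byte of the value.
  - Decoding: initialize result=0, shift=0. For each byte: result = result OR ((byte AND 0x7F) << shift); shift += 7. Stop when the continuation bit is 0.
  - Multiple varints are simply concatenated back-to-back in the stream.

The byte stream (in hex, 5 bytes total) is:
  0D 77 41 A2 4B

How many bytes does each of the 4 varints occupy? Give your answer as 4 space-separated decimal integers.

  byte[0]=0x0D cont=0 payload=0x0D=13: acc |= 13<<0 -> acc=13 shift=7 [end]
Varint 1: bytes[0:1] = 0D -> value 13 (1 byte(s))
  byte[1]=0x77 cont=0 payload=0x77=119: acc |= 119<<0 -> acc=119 shift=7 [end]
Varint 2: bytes[1:2] = 77 -> value 119 (1 byte(s))
  byte[2]=0x41 cont=0 payload=0x41=65: acc |= 65<<0 -> acc=65 shift=7 [end]
Varint 3: bytes[2:3] = 41 -> value 65 (1 byte(s))
  byte[3]=0xA2 cont=1 payload=0x22=34: acc |= 34<<0 -> acc=34 shift=7
  byte[4]=0x4B cont=0 payload=0x4B=75: acc |= 75<<7 -> acc=9634 shift=14 [end]
Varint 4: bytes[3:5] = A2 4B -> value 9634 (2 byte(s))

Answer: 1 1 1 2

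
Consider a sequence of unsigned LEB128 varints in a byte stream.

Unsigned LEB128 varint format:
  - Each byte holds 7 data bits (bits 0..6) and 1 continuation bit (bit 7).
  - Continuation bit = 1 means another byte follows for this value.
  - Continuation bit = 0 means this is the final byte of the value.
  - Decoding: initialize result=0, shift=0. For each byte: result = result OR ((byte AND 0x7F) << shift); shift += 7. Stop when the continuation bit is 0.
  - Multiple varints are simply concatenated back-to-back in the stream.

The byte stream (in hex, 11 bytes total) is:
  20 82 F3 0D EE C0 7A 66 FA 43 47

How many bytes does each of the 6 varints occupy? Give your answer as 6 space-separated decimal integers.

Answer: 1 3 3 1 2 1

Derivation:
  byte[0]=0x20 cont=0 payload=0x20=32: acc |= 32<<0 -> acc=32 shift=7 [end]
Varint 1: bytes[0:1] = 20 -> value 32 (1 byte(s))
  byte[1]=0x82 cont=1 payload=0x02=2: acc |= 2<<0 -> acc=2 shift=7
  byte[2]=0xF3 cont=1 payload=0x73=115: acc |= 115<<7 -> acc=14722 shift=14
  byte[3]=0x0D cont=0 payload=0x0D=13: acc |= 13<<14 -> acc=227714 shift=21 [end]
Varint 2: bytes[1:4] = 82 F3 0D -> value 227714 (3 byte(s))
  byte[4]=0xEE cont=1 payload=0x6E=110: acc |= 110<<0 -> acc=110 shift=7
  byte[5]=0xC0 cont=1 payload=0x40=64: acc |= 64<<7 -> acc=8302 shift=14
  byte[6]=0x7A cont=0 payload=0x7A=122: acc |= 122<<14 -> acc=2007150 shift=21 [end]
Varint 3: bytes[4:7] = EE C0 7A -> value 2007150 (3 byte(s))
  byte[7]=0x66 cont=0 payload=0x66=102: acc |= 102<<0 -> acc=102 shift=7 [end]
Varint 4: bytes[7:8] = 66 -> value 102 (1 byte(s))
  byte[8]=0xFA cont=1 payload=0x7A=122: acc |= 122<<0 -> acc=122 shift=7
  byte[9]=0x43 cont=0 payload=0x43=67: acc |= 67<<7 -> acc=8698 shift=14 [end]
Varint 5: bytes[8:10] = FA 43 -> value 8698 (2 byte(s))
  byte[10]=0x47 cont=0 payload=0x47=71: acc |= 71<<0 -> acc=71 shift=7 [end]
Varint 6: bytes[10:11] = 47 -> value 71 (1 byte(s))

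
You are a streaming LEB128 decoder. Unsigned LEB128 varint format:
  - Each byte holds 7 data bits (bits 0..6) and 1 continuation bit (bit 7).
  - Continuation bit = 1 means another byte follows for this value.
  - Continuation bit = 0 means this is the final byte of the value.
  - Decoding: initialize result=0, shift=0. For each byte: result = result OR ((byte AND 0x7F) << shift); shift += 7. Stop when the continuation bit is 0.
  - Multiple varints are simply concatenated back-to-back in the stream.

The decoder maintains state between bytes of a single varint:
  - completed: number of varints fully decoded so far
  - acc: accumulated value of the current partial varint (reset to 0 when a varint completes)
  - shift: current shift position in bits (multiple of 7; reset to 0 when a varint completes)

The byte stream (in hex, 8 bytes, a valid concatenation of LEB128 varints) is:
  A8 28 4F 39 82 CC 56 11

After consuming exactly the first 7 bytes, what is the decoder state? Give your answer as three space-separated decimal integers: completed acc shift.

byte[0]=0xA8 cont=1 payload=0x28: acc |= 40<<0 -> completed=0 acc=40 shift=7
byte[1]=0x28 cont=0 payload=0x28: varint #1 complete (value=5160); reset -> completed=1 acc=0 shift=0
byte[2]=0x4F cont=0 payload=0x4F: varint #2 complete (value=79); reset -> completed=2 acc=0 shift=0
byte[3]=0x39 cont=0 payload=0x39: varint #3 complete (value=57); reset -> completed=3 acc=0 shift=0
byte[4]=0x82 cont=1 payload=0x02: acc |= 2<<0 -> completed=3 acc=2 shift=7
byte[5]=0xCC cont=1 payload=0x4C: acc |= 76<<7 -> completed=3 acc=9730 shift=14
byte[6]=0x56 cont=0 payload=0x56: varint #4 complete (value=1418754); reset -> completed=4 acc=0 shift=0

Answer: 4 0 0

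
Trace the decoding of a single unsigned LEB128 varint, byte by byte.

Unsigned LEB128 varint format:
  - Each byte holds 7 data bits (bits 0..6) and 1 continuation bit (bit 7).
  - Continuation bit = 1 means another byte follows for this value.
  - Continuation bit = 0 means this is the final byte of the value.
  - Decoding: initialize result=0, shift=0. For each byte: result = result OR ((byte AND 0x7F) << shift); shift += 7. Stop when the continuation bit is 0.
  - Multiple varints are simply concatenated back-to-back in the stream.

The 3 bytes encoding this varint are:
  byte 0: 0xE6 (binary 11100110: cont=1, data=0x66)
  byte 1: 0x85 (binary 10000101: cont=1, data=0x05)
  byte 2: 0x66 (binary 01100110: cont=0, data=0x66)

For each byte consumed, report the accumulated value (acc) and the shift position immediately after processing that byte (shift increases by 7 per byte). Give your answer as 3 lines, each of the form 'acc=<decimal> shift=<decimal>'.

byte 0=0xE6: payload=0x66=102, contrib = 102<<0 = 102; acc -> 102, shift -> 7
byte 1=0x85: payload=0x05=5, contrib = 5<<7 = 640; acc -> 742, shift -> 14
byte 2=0x66: payload=0x66=102, contrib = 102<<14 = 1671168; acc -> 1671910, shift -> 21

Answer: acc=102 shift=7
acc=742 shift=14
acc=1671910 shift=21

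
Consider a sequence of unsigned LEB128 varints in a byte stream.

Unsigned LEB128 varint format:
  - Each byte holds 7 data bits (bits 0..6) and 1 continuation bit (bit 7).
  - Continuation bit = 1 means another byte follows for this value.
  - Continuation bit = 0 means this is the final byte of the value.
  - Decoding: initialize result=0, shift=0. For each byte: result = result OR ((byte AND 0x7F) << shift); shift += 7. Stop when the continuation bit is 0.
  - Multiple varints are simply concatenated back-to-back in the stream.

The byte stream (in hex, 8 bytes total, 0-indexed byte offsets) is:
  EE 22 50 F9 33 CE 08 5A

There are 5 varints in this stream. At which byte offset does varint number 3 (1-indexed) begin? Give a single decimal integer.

  byte[0]=0xEE cont=1 payload=0x6E=110: acc |= 110<<0 -> acc=110 shift=7
  byte[1]=0x22 cont=0 payload=0x22=34: acc |= 34<<7 -> acc=4462 shift=14 [end]
Varint 1: bytes[0:2] = EE 22 -> value 4462 (2 byte(s))
  byte[2]=0x50 cont=0 payload=0x50=80: acc |= 80<<0 -> acc=80 shift=7 [end]
Varint 2: bytes[2:3] = 50 -> value 80 (1 byte(s))
  byte[3]=0xF9 cont=1 payload=0x79=121: acc |= 121<<0 -> acc=121 shift=7
  byte[4]=0x33 cont=0 payload=0x33=51: acc |= 51<<7 -> acc=6649 shift=14 [end]
Varint 3: bytes[3:5] = F9 33 -> value 6649 (2 byte(s))
  byte[5]=0xCE cont=1 payload=0x4E=78: acc |= 78<<0 -> acc=78 shift=7
  byte[6]=0x08 cont=0 payload=0x08=8: acc |= 8<<7 -> acc=1102 shift=14 [end]
Varint 4: bytes[5:7] = CE 08 -> value 1102 (2 byte(s))
  byte[7]=0x5A cont=0 payload=0x5A=90: acc |= 90<<0 -> acc=90 shift=7 [end]
Varint 5: bytes[7:8] = 5A -> value 90 (1 byte(s))

Answer: 3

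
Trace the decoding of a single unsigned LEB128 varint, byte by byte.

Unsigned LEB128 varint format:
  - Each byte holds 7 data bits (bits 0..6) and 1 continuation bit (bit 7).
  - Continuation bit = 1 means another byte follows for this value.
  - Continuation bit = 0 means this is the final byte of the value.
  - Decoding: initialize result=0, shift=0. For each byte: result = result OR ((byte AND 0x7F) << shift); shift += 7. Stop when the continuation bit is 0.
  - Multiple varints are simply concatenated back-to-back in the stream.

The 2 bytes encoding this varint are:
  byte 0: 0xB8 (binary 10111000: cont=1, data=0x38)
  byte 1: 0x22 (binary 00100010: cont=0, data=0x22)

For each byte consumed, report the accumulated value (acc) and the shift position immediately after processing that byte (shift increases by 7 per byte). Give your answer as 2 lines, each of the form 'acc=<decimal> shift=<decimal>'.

byte 0=0xB8: payload=0x38=56, contrib = 56<<0 = 56; acc -> 56, shift -> 7
byte 1=0x22: payload=0x22=34, contrib = 34<<7 = 4352; acc -> 4408, shift -> 14

Answer: acc=56 shift=7
acc=4408 shift=14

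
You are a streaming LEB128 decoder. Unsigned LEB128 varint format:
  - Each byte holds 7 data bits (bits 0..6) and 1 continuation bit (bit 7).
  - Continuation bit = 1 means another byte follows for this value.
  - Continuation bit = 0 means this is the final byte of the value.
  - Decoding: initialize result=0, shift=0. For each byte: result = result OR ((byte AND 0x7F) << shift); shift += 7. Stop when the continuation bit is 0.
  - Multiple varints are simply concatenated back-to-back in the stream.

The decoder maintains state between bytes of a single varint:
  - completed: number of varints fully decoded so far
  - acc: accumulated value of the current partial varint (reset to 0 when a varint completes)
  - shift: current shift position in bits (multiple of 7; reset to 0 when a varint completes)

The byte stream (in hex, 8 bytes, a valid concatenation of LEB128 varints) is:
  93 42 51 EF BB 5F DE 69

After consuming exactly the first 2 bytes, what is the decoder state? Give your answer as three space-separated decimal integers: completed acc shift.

Answer: 1 0 0

Derivation:
byte[0]=0x93 cont=1 payload=0x13: acc |= 19<<0 -> completed=0 acc=19 shift=7
byte[1]=0x42 cont=0 payload=0x42: varint #1 complete (value=8467); reset -> completed=1 acc=0 shift=0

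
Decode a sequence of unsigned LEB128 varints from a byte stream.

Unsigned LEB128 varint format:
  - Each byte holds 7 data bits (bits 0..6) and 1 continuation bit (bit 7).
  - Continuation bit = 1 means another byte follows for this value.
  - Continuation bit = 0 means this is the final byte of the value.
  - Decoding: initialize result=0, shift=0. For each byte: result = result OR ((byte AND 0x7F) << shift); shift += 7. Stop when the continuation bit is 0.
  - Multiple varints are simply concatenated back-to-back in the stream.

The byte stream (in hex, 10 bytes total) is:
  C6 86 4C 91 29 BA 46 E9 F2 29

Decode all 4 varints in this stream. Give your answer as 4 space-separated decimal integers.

  byte[0]=0xC6 cont=1 payload=0x46=70: acc |= 70<<0 -> acc=70 shift=7
  byte[1]=0x86 cont=1 payload=0x06=6: acc |= 6<<7 -> acc=838 shift=14
  byte[2]=0x4C cont=0 payload=0x4C=76: acc |= 76<<14 -> acc=1246022 shift=21 [end]
Varint 1: bytes[0:3] = C6 86 4C -> value 1246022 (3 byte(s))
  byte[3]=0x91 cont=1 payload=0x11=17: acc |= 17<<0 -> acc=17 shift=7
  byte[4]=0x29 cont=0 payload=0x29=41: acc |= 41<<7 -> acc=5265 shift=14 [end]
Varint 2: bytes[3:5] = 91 29 -> value 5265 (2 byte(s))
  byte[5]=0xBA cont=1 payload=0x3A=58: acc |= 58<<0 -> acc=58 shift=7
  byte[6]=0x46 cont=0 payload=0x46=70: acc |= 70<<7 -> acc=9018 shift=14 [end]
Varint 3: bytes[5:7] = BA 46 -> value 9018 (2 byte(s))
  byte[7]=0xE9 cont=1 payload=0x69=105: acc |= 105<<0 -> acc=105 shift=7
  byte[8]=0xF2 cont=1 payload=0x72=114: acc |= 114<<7 -> acc=14697 shift=14
  byte[9]=0x29 cont=0 payload=0x29=41: acc |= 41<<14 -> acc=686441 shift=21 [end]
Varint 4: bytes[7:10] = E9 F2 29 -> value 686441 (3 byte(s))

Answer: 1246022 5265 9018 686441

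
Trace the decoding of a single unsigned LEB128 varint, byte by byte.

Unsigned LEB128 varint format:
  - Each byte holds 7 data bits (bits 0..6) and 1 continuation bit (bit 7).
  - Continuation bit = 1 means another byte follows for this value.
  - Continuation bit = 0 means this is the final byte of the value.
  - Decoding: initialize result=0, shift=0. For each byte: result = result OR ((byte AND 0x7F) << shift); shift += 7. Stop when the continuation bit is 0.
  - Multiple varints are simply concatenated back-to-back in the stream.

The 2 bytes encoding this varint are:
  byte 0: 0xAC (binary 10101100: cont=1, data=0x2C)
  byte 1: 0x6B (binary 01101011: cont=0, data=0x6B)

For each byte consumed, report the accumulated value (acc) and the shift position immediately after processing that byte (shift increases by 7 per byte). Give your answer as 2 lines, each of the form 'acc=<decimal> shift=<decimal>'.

byte 0=0xAC: payload=0x2C=44, contrib = 44<<0 = 44; acc -> 44, shift -> 7
byte 1=0x6B: payload=0x6B=107, contrib = 107<<7 = 13696; acc -> 13740, shift -> 14

Answer: acc=44 shift=7
acc=13740 shift=14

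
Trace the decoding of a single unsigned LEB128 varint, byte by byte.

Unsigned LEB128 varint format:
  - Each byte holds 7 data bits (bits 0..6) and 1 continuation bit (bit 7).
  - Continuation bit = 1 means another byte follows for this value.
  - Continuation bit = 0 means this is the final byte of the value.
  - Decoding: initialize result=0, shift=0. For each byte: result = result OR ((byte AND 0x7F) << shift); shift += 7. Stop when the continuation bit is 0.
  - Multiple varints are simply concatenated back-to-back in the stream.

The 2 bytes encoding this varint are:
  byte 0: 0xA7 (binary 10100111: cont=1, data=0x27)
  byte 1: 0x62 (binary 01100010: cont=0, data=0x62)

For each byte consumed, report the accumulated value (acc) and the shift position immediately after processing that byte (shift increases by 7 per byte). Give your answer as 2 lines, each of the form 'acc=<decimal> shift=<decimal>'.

byte 0=0xA7: payload=0x27=39, contrib = 39<<0 = 39; acc -> 39, shift -> 7
byte 1=0x62: payload=0x62=98, contrib = 98<<7 = 12544; acc -> 12583, shift -> 14

Answer: acc=39 shift=7
acc=12583 shift=14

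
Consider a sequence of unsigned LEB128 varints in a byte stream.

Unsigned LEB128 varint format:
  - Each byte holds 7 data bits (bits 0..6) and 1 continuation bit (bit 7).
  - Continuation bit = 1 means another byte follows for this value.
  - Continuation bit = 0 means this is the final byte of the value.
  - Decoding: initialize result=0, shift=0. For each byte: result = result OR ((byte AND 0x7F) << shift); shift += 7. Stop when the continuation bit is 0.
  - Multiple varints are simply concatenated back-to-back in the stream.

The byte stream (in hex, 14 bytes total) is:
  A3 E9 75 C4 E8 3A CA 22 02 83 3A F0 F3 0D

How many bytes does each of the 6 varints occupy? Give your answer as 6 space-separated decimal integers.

Answer: 3 3 2 1 2 3

Derivation:
  byte[0]=0xA3 cont=1 payload=0x23=35: acc |= 35<<0 -> acc=35 shift=7
  byte[1]=0xE9 cont=1 payload=0x69=105: acc |= 105<<7 -> acc=13475 shift=14
  byte[2]=0x75 cont=0 payload=0x75=117: acc |= 117<<14 -> acc=1930403 shift=21 [end]
Varint 1: bytes[0:3] = A3 E9 75 -> value 1930403 (3 byte(s))
  byte[3]=0xC4 cont=1 payload=0x44=68: acc |= 68<<0 -> acc=68 shift=7
  byte[4]=0xE8 cont=1 payload=0x68=104: acc |= 104<<7 -> acc=13380 shift=14
  byte[5]=0x3A cont=0 payload=0x3A=58: acc |= 58<<14 -> acc=963652 shift=21 [end]
Varint 2: bytes[3:6] = C4 E8 3A -> value 963652 (3 byte(s))
  byte[6]=0xCA cont=1 payload=0x4A=74: acc |= 74<<0 -> acc=74 shift=7
  byte[7]=0x22 cont=0 payload=0x22=34: acc |= 34<<7 -> acc=4426 shift=14 [end]
Varint 3: bytes[6:8] = CA 22 -> value 4426 (2 byte(s))
  byte[8]=0x02 cont=0 payload=0x02=2: acc |= 2<<0 -> acc=2 shift=7 [end]
Varint 4: bytes[8:9] = 02 -> value 2 (1 byte(s))
  byte[9]=0x83 cont=1 payload=0x03=3: acc |= 3<<0 -> acc=3 shift=7
  byte[10]=0x3A cont=0 payload=0x3A=58: acc |= 58<<7 -> acc=7427 shift=14 [end]
Varint 5: bytes[9:11] = 83 3A -> value 7427 (2 byte(s))
  byte[11]=0xF0 cont=1 payload=0x70=112: acc |= 112<<0 -> acc=112 shift=7
  byte[12]=0xF3 cont=1 payload=0x73=115: acc |= 115<<7 -> acc=14832 shift=14
  byte[13]=0x0D cont=0 payload=0x0D=13: acc |= 13<<14 -> acc=227824 shift=21 [end]
Varint 6: bytes[11:14] = F0 F3 0D -> value 227824 (3 byte(s))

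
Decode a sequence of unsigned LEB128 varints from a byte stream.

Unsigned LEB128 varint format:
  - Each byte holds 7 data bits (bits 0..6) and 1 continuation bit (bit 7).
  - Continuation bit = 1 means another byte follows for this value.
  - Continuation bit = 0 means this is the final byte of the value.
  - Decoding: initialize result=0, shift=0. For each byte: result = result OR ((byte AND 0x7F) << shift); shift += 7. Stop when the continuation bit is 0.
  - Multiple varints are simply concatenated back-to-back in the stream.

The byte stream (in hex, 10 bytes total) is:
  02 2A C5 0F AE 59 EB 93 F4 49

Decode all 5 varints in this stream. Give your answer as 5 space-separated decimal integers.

  byte[0]=0x02 cont=0 payload=0x02=2: acc |= 2<<0 -> acc=2 shift=7 [end]
Varint 1: bytes[0:1] = 02 -> value 2 (1 byte(s))
  byte[1]=0x2A cont=0 payload=0x2A=42: acc |= 42<<0 -> acc=42 shift=7 [end]
Varint 2: bytes[1:2] = 2A -> value 42 (1 byte(s))
  byte[2]=0xC5 cont=1 payload=0x45=69: acc |= 69<<0 -> acc=69 shift=7
  byte[3]=0x0F cont=0 payload=0x0F=15: acc |= 15<<7 -> acc=1989 shift=14 [end]
Varint 3: bytes[2:4] = C5 0F -> value 1989 (2 byte(s))
  byte[4]=0xAE cont=1 payload=0x2E=46: acc |= 46<<0 -> acc=46 shift=7
  byte[5]=0x59 cont=0 payload=0x59=89: acc |= 89<<7 -> acc=11438 shift=14 [end]
Varint 4: bytes[4:6] = AE 59 -> value 11438 (2 byte(s))
  byte[6]=0xEB cont=1 payload=0x6B=107: acc |= 107<<0 -> acc=107 shift=7
  byte[7]=0x93 cont=1 payload=0x13=19: acc |= 19<<7 -> acc=2539 shift=14
  byte[8]=0xF4 cont=1 payload=0x74=116: acc |= 116<<14 -> acc=1903083 shift=21
  byte[9]=0x49 cont=0 payload=0x49=73: acc |= 73<<21 -> acc=154995179 shift=28 [end]
Varint 5: bytes[6:10] = EB 93 F4 49 -> value 154995179 (4 byte(s))

Answer: 2 42 1989 11438 154995179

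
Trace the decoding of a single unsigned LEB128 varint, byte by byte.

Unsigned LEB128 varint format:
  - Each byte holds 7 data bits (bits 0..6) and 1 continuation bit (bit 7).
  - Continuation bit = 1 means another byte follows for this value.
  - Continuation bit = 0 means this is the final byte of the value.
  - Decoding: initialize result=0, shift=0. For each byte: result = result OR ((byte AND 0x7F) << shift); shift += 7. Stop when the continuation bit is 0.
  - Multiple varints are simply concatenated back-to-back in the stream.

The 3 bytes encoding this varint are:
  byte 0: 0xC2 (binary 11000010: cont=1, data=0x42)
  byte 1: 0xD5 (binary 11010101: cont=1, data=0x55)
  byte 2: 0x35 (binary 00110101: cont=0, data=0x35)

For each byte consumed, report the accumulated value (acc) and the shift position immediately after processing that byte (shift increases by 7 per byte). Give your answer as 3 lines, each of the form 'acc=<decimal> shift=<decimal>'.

byte 0=0xC2: payload=0x42=66, contrib = 66<<0 = 66; acc -> 66, shift -> 7
byte 1=0xD5: payload=0x55=85, contrib = 85<<7 = 10880; acc -> 10946, shift -> 14
byte 2=0x35: payload=0x35=53, contrib = 53<<14 = 868352; acc -> 879298, shift -> 21

Answer: acc=66 shift=7
acc=10946 shift=14
acc=879298 shift=21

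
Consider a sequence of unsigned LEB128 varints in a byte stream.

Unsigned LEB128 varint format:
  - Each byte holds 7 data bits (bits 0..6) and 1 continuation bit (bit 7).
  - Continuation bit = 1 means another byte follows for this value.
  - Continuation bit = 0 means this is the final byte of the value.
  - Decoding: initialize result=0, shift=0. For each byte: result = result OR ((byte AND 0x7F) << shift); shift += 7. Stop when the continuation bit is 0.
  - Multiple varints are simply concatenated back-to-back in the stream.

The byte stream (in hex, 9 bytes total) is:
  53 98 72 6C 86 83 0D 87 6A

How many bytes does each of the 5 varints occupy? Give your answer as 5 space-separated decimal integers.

  byte[0]=0x53 cont=0 payload=0x53=83: acc |= 83<<0 -> acc=83 shift=7 [end]
Varint 1: bytes[0:1] = 53 -> value 83 (1 byte(s))
  byte[1]=0x98 cont=1 payload=0x18=24: acc |= 24<<0 -> acc=24 shift=7
  byte[2]=0x72 cont=0 payload=0x72=114: acc |= 114<<7 -> acc=14616 shift=14 [end]
Varint 2: bytes[1:3] = 98 72 -> value 14616 (2 byte(s))
  byte[3]=0x6C cont=0 payload=0x6C=108: acc |= 108<<0 -> acc=108 shift=7 [end]
Varint 3: bytes[3:4] = 6C -> value 108 (1 byte(s))
  byte[4]=0x86 cont=1 payload=0x06=6: acc |= 6<<0 -> acc=6 shift=7
  byte[5]=0x83 cont=1 payload=0x03=3: acc |= 3<<7 -> acc=390 shift=14
  byte[6]=0x0D cont=0 payload=0x0D=13: acc |= 13<<14 -> acc=213382 shift=21 [end]
Varint 4: bytes[4:7] = 86 83 0D -> value 213382 (3 byte(s))
  byte[7]=0x87 cont=1 payload=0x07=7: acc |= 7<<0 -> acc=7 shift=7
  byte[8]=0x6A cont=0 payload=0x6A=106: acc |= 106<<7 -> acc=13575 shift=14 [end]
Varint 5: bytes[7:9] = 87 6A -> value 13575 (2 byte(s))

Answer: 1 2 1 3 2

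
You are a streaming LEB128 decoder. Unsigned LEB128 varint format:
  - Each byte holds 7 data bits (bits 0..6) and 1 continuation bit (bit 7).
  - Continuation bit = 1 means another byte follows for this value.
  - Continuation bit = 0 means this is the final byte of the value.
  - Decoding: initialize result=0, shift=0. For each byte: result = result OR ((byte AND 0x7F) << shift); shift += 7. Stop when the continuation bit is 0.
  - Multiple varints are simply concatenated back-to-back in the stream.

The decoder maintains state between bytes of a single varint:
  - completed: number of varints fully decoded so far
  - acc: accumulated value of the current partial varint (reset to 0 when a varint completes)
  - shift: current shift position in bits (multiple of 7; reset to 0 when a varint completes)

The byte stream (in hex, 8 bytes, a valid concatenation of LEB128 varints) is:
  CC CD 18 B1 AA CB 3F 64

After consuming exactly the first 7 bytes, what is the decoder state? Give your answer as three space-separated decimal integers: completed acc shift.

byte[0]=0xCC cont=1 payload=0x4C: acc |= 76<<0 -> completed=0 acc=76 shift=7
byte[1]=0xCD cont=1 payload=0x4D: acc |= 77<<7 -> completed=0 acc=9932 shift=14
byte[2]=0x18 cont=0 payload=0x18: varint #1 complete (value=403148); reset -> completed=1 acc=0 shift=0
byte[3]=0xB1 cont=1 payload=0x31: acc |= 49<<0 -> completed=1 acc=49 shift=7
byte[4]=0xAA cont=1 payload=0x2A: acc |= 42<<7 -> completed=1 acc=5425 shift=14
byte[5]=0xCB cont=1 payload=0x4B: acc |= 75<<14 -> completed=1 acc=1234225 shift=21
byte[6]=0x3F cont=0 payload=0x3F: varint #2 complete (value=133354801); reset -> completed=2 acc=0 shift=0

Answer: 2 0 0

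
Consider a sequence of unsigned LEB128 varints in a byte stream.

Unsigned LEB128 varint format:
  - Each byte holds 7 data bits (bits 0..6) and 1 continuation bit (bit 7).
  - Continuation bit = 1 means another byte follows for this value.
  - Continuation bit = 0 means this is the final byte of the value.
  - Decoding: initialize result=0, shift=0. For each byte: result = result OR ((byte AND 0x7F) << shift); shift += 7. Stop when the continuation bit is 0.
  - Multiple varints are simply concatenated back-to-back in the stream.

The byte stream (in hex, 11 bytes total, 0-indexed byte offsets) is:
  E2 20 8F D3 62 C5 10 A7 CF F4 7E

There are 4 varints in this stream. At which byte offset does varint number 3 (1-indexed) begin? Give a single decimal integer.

  byte[0]=0xE2 cont=1 payload=0x62=98: acc |= 98<<0 -> acc=98 shift=7
  byte[1]=0x20 cont=0 payload=0x20=32: acc |= 32<<7 -> acc=4194 shift=14 [end]
Varint 1: bytes[0:2] = E2 20 -> value 4194 (2 byte(s))
  byte[2]=0x8F cont=1 payload=0x0F=15: acc |= 15<<0 -> acc=15 shift=7
  byte[3]=0xD3 cont=1 payload=0x53=83: acc |= 83<<7 -> acc=10639 shift=14
  byte[4]=0x62 cont=0 payload=0x62=98: acc |= 98<<14 -> acc=1616271 shift=21 [end]
Varint 2: bytes[2:5] = 8F D3 62 -> value 1616271 (3 byte(s))
  byte[5]=0xC5 cont=1 payload=0x45=69: acc |= 69<<0 -> acc=69 shift=7
  byte[6]=0x10 cont=0 payload=0x10=16: acc |= 16<<7 -> acc=2117 shift=14 [end]
Varint 3: bytes[5:7] = C5 10 -> value 2117 (2 byte(s))
  byte[7]=0xA7 cont=1 payload=0x27=39: acc |= 39<<0 -> acc=39 shift=7
  byte[8]=0xCF cont=1 payload=0x4F=79: acc |= 79<<7 -> acc=10151 shift=14
  byte[9]=0xF4 cont=1 payload=0x74=116: acc |= 116<<14 -> acc=1910695 shift=21
  byte[10]=0x7E cont=0 payload=0x7E=126: acc |= 126<<21 -> acc=266151847 shift=28 [end]
Varint 4: bytes[7:11] = A7 CF F4 7E -> value 266151847 (4 byte(s))

Answer: 5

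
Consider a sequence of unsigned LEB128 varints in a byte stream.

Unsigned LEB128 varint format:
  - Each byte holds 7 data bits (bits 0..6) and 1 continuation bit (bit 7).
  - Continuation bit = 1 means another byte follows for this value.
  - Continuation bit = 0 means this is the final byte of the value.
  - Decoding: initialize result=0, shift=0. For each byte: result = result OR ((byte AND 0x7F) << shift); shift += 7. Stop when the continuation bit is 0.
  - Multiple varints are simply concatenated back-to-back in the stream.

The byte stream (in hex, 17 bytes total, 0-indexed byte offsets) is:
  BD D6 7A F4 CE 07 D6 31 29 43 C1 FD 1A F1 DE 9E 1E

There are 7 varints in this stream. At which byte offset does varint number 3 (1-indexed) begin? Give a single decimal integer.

  byte[0]=0xBD cont=1 payload=0x3D=61: acc |= 61<<0 -> acc=61 shift=7
  byte[1]=0xD6 cont=1 payload=0x56=86: acc |= 86<<7 -> acc=11069 shift=14
  byte[2]=0x7A cont=0 payload=0x7A=122: acc |= 122<<14 -> acc=2009917 shift=21 [end]
Varint 1: bytes[0:3] = BD D6 7A -> value 2009917 (3 byte(s))
  byte[3]=0xF4 cont=1 payload=0x74=116: acc |= 116<<0 -> acc=116 shift=7
  byte[4]=0xCE cont=1 payload=0x4E=78: acc |= 78<<7 -> acc=10100 shift=14
  byte[5]=0x07 cont=0 payload=0x07=7: acc |= 7<<14 -> acc=124788 shift=21 [end]
Varint 2: bytes[3:6] = F4 CE 07 -> value 124788 (3 byte(s))
  byte[6]=0xD6 cont=1 payload=0x56=86: acc |= 86<<0 -> acc=86 shift=7
  byte[7]=0x31 cont=0 payload=0x31=49: acc |= 49<<7 -> acc=6358 shift=14 [end]
Varint 3: bytes[6:8] = D6 31 -> value 6358 (2 byte(s))
  byte[8]=0x29 cont=0 payload=0x29=41: acc |= 41<<0 -> acc=41 shift=7 [end]
Varint 4: bytes[8:9] = 29 -> value 41 (1 byte(s))
  byte[9]=0x43 cont=0 payload=0x43=67: acc |= 67<<0 -> acc=67 shift=7 [end]
Varint 5: bytes[9:10] = 43 -> value 67 (1 byte(s))
  byte[10]=0xC1 cont=1 payload=0x41=65: acc |= 65<<0 -> acc=65 shift=7
  byte[11]=0xFD cont=1 payload=0x7D=125: acc |= 125<<7 -> acc=16065 shift=14
  byte[12]=0x1A cont=0 payload=0x1A=26: acc |= 26<<14 -> acc=442049 shift=21 [end]
Varint 6: bytes[10:13] = C1 FD 1A -> value 442049 (3 byte(s))
  byte[13]=0xF1 cont=1 payload=0x71=113: acc |= 113<<0 -> acc=113 shift=7
  byte[14]=0xDE cont=1 payload=0x5E=94: acc |= 94<<7 -> acc=12145 shift=14
  byte[15]=0x9E cont=1 payload=0x1E=30: acc |= 30<<14 -> acc=503665 shift=21
  byte[16]=0x1E cont=0 payload=0x1E=30: acc |= 30<<21 -> acc=63418225 shift=28 [end]
Varint 7: bytes[13:17] = F1 DE 9E 1E -> value 63418225 (4 byte(s))

Answer: 6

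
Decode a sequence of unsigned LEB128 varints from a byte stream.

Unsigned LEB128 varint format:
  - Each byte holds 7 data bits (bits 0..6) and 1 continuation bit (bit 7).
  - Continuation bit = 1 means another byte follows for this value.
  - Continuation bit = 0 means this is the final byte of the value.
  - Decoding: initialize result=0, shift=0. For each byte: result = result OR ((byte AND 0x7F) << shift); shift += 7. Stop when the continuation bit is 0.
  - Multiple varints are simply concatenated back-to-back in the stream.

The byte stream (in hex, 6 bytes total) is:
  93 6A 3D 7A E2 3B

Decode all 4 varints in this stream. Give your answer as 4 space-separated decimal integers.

  byte[0]=0x93 cont=1 payload=0x13=19: acc |= 19<<0 -> acc=19 shift=7
  byte[1]=0x6A cont=0 payload=0x6A=106: acc |= 106<<7 -> acc=13587 shift=14 [end]
Varint 1: bytes[0:2] = 93 6A -> value 13587 (2 byte(s))
  byte[2]=0x3D cont=0 payload=0x3D=61: acc |= 61<<0 -> acc=61 shift=7 [end]
Varint 2: bytes[2:3] = 3D -> value 61 (1 byte(s))
  byte[3]=0x7A cont=0 payload=0x7A=122: acc |= 122<<0 -> acc=122 shift=7 [end]
Varint 3: bytes[3:4] = 7A -> value 122 (1 byte(s))
  byte[4]=0xE2 cont=1 payload=0x62=98: acc |= 98<<0 -> acc=98 shift=7
  byte[5]=0x3B cont=0 payload=0x3B=59: acc |= 59<<7 -> acc=7650 shift=14 [end]
Varint 4: bytes[4:6] = E2 3B -> value 7650 (2 byte(s))

Answer: 13587 61 122 7650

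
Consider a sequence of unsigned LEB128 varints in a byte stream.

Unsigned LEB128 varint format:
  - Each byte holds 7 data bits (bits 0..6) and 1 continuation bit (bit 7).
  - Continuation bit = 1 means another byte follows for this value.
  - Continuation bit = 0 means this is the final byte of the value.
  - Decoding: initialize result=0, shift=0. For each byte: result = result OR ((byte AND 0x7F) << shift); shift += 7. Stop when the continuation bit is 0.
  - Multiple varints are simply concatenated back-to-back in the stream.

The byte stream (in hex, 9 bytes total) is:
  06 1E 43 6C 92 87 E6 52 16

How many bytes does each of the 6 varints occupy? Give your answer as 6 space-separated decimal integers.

Answer: 1 1 1 1 4 1

Derivation:
  byte[0]=0x06 cont=0 payload=0x06=6: acc |= 6<<0 -> acc=6 shift=7 [end]
Varint 1: bytes[0:1] = 06 -> value 6 (1 byte(s))
  byte[1]=0x1E cont=0 payload=0x1E=30: acc |= 30<<0 -> acc=30 shift=7 [end]
Varint 2: bytes[1:2] = 1E -> value 30 (1 byte(s))
  byte[2]=0x43 cont=0 payload=0x43=67: acc |= 67<<0 -> acc=67 shift=7 [end]
Varint 3: bytes[2:3] = 43 -> value 67 (1 byte(s))
  byte[3]=0x6C cont=0 payload=0x6C=108: acc |= 108<<0 -> acc=108 shift=7 [end]
Varint 4: bytes[3:4] = 6C -> value 108 (1 byte(s))
  byte[4]=0x92 cont=1 payload=0x12=18: acc |= 18<<0 -> acc=18 shift=7
  byte[5]=0x87 cont=1 payload=0x07=7: acc |= 7<<7 -> acc=914 shift=14
  byte[6]=0xE6 cont=1 payload=0x66=102: acc |= 102<<14 -> acc=1672082 shift=21
  byte[7]=0x52 cont=0 payload=0x52=82: acc |= 82<<21 -> acc=173638546 shift=28 [end]
Varint 5: bytes[4:8] = 92 87 E6 52 -> value 173638546 (4 byte(s))
  byte[8]=0x16 cont=0 payload=0x16=22: acc |= 22<<0 -> acc=22 shift=7 [end]
Varint 6: bytes[8:9] = 16 -> value 22 (1 byte(s))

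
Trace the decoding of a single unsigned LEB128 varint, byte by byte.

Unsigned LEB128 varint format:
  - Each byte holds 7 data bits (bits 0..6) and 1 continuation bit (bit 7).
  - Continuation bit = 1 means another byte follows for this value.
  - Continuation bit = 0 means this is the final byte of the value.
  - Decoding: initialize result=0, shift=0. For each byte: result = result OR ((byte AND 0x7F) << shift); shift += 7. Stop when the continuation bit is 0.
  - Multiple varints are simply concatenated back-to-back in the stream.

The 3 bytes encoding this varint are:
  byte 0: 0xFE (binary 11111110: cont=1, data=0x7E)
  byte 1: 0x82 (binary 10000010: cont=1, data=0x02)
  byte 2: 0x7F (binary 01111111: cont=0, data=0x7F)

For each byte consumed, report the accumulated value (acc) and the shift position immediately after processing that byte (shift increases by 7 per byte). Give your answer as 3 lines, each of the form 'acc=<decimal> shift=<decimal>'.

Answer: acc=126 shift=7
acc=382 shift=14
acc=2081150 shift=21

Derivation:
byte 0=0xFE: payload=0x7E=126, contrib = 126<<0 = 126; acc -> 126, shift -> 7
byte 1=0x82: payload=0x02=2, contrib = 2<<7 = 256; acc -> 382, shift -> 14
byte 2=0x7F: payload=0x7F=127, contrib = 127<<14 = 2080768; acc -> 2081150, shift -> 21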